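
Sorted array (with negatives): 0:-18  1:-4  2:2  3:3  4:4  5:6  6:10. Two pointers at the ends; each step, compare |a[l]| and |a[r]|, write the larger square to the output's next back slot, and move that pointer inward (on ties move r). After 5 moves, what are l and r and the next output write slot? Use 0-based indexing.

[0,6] |-18|>|10| out[6]=324 → l++
[1,6] |-4|<=|10| out[5]=100 → r--
[1,5] |-4|<=|6| out[4]=36 → r--
[1,4] |-4|<=|4| out[3]=16 → r--
[1,3] |-4|>|3| out[2]=16 → l++

l=2, r=3, next write slot=1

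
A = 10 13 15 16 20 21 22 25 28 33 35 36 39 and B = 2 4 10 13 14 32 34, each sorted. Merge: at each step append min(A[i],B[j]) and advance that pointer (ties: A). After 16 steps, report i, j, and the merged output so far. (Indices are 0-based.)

[i=0,j=0] A[i]=10>B[j]=2 take 2 → j++
[i=0,j=1] A[i]=10>B[j]=4 take 4 → j++
[i=0,j=2] A[i]=10<=B[j]=10 take 10 → i++
[i=1,j=2] A[i]=13>B[j]=10 take 10 → j++
[i=1,j=3] A[i]=13<=B[j]=13 take 13 → i++
[i=2,j=3] A[i]=15>B[j]=13 take 13 → j++
[i=2,j=4] A[i]=15>B[j]=14 take 14 → j++
[i=2,j=5] A[i]=15<=B[j]=32 take 15 → i++
[i=3,j=5] A[i]=16<=B[j]=32 take 16 → i++
[i=4,j=5] A[i]=20<=B[j]=32 take 20 → i++
[i=5,j=5] A[i]=21<=B[j]=32 take 21 → i++
[i=6,j=5] A[i]=22<=B[j]=32 take 22 → i++
[i=7,j=5] A[i]=25<=B[j]=32 take 25 → i++
[i=8,j=5] A[i]=28<=B[j]=32 take 28 → i++
[i=9,j=5] A[i]=33>B[j]=32 take 32 → j++
[i=9,j=6] A[i]=33<=B[j]=34 take 33 → i++

i=10, j=6, merged so far=[2, 4, 10, 10, 13, 13, 14, 15, 16, 20, 21, 22, 25, 28, 32, 33]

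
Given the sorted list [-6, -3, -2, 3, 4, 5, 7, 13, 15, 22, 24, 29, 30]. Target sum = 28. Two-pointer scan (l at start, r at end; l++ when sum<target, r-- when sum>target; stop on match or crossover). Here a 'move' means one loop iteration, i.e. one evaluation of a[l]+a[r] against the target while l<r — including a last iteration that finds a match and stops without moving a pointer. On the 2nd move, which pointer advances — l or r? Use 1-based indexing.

l=1 r=13: -6+30=24 <28, l++
l=2 r=13: -3+30=27 <28, l++

l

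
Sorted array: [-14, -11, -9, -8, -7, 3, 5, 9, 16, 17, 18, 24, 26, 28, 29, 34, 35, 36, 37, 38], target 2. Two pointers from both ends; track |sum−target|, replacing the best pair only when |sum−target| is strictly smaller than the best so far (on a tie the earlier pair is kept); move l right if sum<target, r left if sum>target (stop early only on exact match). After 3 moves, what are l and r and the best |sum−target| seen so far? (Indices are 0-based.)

[0,19] -14+38=24 d=22 * → r--
[0,18] -14+37=23 d=21 * → r--
[0,17] -14+36=22 d=20 * → r--

l=0, r=16, best |Δ|=20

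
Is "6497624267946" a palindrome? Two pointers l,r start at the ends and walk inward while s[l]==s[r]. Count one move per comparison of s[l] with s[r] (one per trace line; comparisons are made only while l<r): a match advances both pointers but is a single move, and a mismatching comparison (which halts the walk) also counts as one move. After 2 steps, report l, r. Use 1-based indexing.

l=1 r=13: '6'=='6', l++,r--
l=2 r=12: '4'=='4', l++,r--

l=3, r=11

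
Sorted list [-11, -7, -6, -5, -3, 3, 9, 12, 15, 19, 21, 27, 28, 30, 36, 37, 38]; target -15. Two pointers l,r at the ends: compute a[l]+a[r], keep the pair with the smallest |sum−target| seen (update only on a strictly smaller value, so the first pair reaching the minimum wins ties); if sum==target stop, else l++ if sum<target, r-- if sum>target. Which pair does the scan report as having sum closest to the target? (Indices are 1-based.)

pair (-11, -3) with sum -14 (|Δ|=1)

[1,17] -11+38=27 d=42 * → r--
[1,16] -11+37=26 d=41 * → r--
[1,15] -11+36=25 d=40 * → r--
[1,14] -11+30=19 d=34 * → r--
[1,13] -11+28=17 d=32 * → r--
[1,12] -11+27=16 d=31 * → r--
[1,11] -11+21=10 d=25 * → r--
[1,10] -11+19=8 d=23 * → r--
[1,9] -11+15=4 d=19 * → r--
[1,8] -11+12=1 d=16 * → r--
[1,7] -11+9=-2 d=13 * → r--
[1,6] -11+3=-8 d=7 * → r--
[1,5] -11+-3=-14 d=1 * → r--
[1,4] -11+-5=-16 d=1 → l++
[2,4] -7+-5=-12 d=3 → r--
[2,3] -7+-6=-13 d=2 → r--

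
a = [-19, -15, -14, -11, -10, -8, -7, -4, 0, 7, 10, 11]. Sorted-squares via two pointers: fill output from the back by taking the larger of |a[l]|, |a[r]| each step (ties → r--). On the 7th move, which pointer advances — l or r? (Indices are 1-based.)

l

l=1 r=12: |-19|>|11| out[12]=361, l++
l=2 r=12: |-15|>|11| out[11]=225, l++
l=3 r=12: |-14|>|11| out[10]=196, l++
l=4 r=12: |-11|<=|11| out[9]=121, r--
l=4 r=11: |-11|>|10| out[8]=121, l++
l=5 r=11: |-10|<=|10| out[7]=100, r--
l=5 r=10: |-10|>|7| out[6]=100, l++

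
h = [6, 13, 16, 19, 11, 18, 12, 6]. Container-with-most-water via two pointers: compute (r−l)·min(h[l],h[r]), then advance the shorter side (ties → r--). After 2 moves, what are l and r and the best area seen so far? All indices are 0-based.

l=1, r=6, best area=42

[0,7] min(6,6)*7=42 best=42 * → r--
[0,6] min(6,12)*6=36 best=42 → l++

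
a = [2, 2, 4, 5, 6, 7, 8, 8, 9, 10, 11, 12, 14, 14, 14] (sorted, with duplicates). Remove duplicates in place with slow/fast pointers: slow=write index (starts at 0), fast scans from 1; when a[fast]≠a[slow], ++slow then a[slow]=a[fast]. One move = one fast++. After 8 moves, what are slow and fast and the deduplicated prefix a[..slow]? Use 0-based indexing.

slow=6, fast=9, prefix=[2, 4, 5, 6, 7, 8, 9]

(s=0,f=1) a[fast]=2=a[slow] dup → fast++
(s=0,f=2) a[fast]=4≠a[slow]=2 write a[1]=4 → slow++,fast++
(s=1,f=3) a[fast]=5≠a[slow]=4 write a[2]=5 → slow++,fast++
(s=2,f=4) a[fast]=6≠a[slow]=5 write a[3]=6 → slow++,fast++
(s=3,f=5) a[fast]=7≠a[slow]=6 write a[4]=7 → slow++,fast++
(s=4,f=6) a[fast]=8≠a[slow]=7 write a[5]=8 → slow++,fast++
(s=5,f=7) a[fast]=8=a[slow] dup → fast++
(s=5,f=8) a[fast]=9≠a[slow]=8 write a[6]=9 → slow++,fast++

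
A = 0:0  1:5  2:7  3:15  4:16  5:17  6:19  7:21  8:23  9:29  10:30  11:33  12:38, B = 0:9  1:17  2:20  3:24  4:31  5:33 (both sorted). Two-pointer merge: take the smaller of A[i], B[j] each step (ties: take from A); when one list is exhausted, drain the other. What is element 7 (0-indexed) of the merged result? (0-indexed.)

[i=0,j=0] A[i]=0<=B[j]=9 take 0 → i++
[i=1,j=0] A[i]=5<=B[j]=9 take 5 → i++
[i=2,j=0] A[i]=7<=B[j]=9 take 7 → i++
[i=3,j=0] A[i]=15>B[j]=9 take 9 → j++
[i=3,j=1] A[i]=15<=B[j]=17 take 15 → i++
[i=4,j=1] A[i]=16<=B[j]=17 take 16 → i++
[i=5,j=1] A[i]=17<=B[j]=17 take 17 → i++
[i=6,j=1] A[i]=19>B[j]=17 take 17 → j++
[i=6,j=2] A[i]=19<=B[j]=20 take 19 → i++
[i=7,j=2] A[i]=21>B[j]=20 take 20 → j++
[i=7,j=3] A[i]=21<=B[j]=24 take 21 → i++
[i=8,j=3] A[i]=23<=B[j]=24 take 23 → i++
[i=9,j=3] A[i]=29>B[j]=24 take 24 → j++
[i=9,j=4] A[i]=29<=B[j]=31 take 29 → i++
[i=10,j=4] A[i]=30<=B[j]=31 take 30 → i++
[i=11,j=4] A[i]=33>B[j]=31 take 31 → j++
[i=11,j=5] A[i]=33<=B[j]=33 take 33 → i++
[i=12,j=5] A[i]=38>B[j]=33 take 33 → j++
[i=12,j=6] B done, take A[i]=38 → i++

merged[7] = 17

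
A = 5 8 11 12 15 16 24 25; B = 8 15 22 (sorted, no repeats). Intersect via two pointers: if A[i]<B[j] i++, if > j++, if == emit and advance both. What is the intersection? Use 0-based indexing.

[i=0,j=0] 5<8 → i++
[i=1,j=0] 8==8 emit → i++,j++
[i=2,j=1] 11<15 → i++
[i=3,j=1] 12<15 → i++
[i=4,j=1] 15==15 emit → i++,j++
[i=5,j=2] 16<22 → i++
[i=6,j=2] 24>22 → j++

intersection = [8, 15]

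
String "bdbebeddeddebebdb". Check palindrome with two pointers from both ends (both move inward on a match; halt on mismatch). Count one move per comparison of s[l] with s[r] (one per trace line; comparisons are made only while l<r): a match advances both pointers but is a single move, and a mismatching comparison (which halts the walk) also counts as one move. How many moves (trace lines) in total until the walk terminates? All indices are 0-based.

8 moves

[0,16] 'b'=='b' → l++,r--
[1,15] 'd'=='d' → l++,r--
[2,14] 'b'=='b' → l++,r--
[3,13] 'e'=='e' → l++,r--
[4,12] 'b'=='b' → l++,r--
[5,11] 'e'=='e' → l++,r--
[6,10] 'd'=='d' → l++,r--
[7,9] 'd'=='d' → l++,r--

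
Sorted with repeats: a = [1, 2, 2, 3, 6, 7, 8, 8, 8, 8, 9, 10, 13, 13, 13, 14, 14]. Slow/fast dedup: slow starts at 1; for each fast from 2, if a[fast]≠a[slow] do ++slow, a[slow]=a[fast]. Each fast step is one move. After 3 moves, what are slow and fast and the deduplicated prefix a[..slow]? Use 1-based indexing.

slow=1 fast=2: a[fast]=2≠a[slow]=1 write a[2]=2, slow++,fast++
slow=2 fast=3: a[fast]=2=a[slow] dup, fast++
slow=2 fast=4: a[fast]=3≠a[slow]=2 write a[3]=3, slow++,fast++

slow=3, fast=5, prefix=[1, 2, 3]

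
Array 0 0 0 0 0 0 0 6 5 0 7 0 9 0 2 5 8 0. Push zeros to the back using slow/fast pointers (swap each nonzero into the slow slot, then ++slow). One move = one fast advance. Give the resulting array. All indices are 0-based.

[6, 5, 7, 9, 2, 5, 8, 0, 0, 0, 0, 0, 0, 0, 0, 0, 0, 0]

(s=0,f=0) a[fast]=0 → fast++
(s=0,f=1) a[fast]=0 → fast++
(s=0,f=2) a[fast]=0 → fast++
(s=0,f=3) a[fast]=0 → fast++
(s=0,f=4) a[fast]=0 → fast++
(s=0,f=5) a[fast]=0 → fast++
(s=0,f=6) a[fast]=0 → fast++
(s=0,f=7) a[fast]=6≠0 swap→a[0]=6 → slow++,fast++
(s=1,f=8) a[fast]=5≠0 swap→a[1]=5 → slow++,fast++
(s=2,f=9) a[fast]=0 → fast++
(s=2,f=10) a[fast]=7≠0 swap→a[2]=7 → slow++,fast++
(s=3,f=11) a[fast]=0 → fast++
(s=3,f=12) a[fast]=9≠0 swap→a[3]=9 → slow++,fast++
(s=4,f=13) a[fast]=0 → fast++
(s=4,f=14) a[fast]=2≠0 swap→a[4]=2 → slow++,fast++
(s=5,f=15) a[fast]=5≠0 swap→a[5]=5 → slow++,fast++
(s=6,f=16) a[fast]=8≠0 swap→a[6]=8 → slow++,fast++
(s=7,f=17) a[fast]=0 → fast++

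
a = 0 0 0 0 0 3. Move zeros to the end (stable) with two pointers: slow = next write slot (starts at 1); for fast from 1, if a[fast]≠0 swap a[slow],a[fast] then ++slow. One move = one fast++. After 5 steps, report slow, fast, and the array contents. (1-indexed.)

slow=1, fast=6, a=[0, 0, 0, 0, 0, 3]

slow=1 fast=1: a[fast]=0, fast++
slow=1 fast=2: a[fast]=0, fast++
slow=1 fast=3: a[fast]=0, fast++
slow=1 fast=4: a[fast]=0, fast++
slow=1 fast=5: a[fast]=0, fast++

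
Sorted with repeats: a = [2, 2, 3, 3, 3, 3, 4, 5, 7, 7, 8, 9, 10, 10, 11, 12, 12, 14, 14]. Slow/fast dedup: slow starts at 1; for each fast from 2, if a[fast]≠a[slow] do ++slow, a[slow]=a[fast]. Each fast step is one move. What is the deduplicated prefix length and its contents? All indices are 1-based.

slow=1 fast=2: a[fast]=2=a[slow] dup, fast++
slow=1 fast=3: a[fast]=3≠a[slow]=2 write a[2]=3, slow++,fast++
slow=2 fast=4: a[fast]=3=a[slow] dup, fast++
slow=2 fast=5: a[fast]=3=a[slow] dup, fast++
slow=2 fast=6: a[fast]=3=a[slow] dup, fast++
slow=2 fast=7: a[fast]=4≠a[slow]=3 write a[3]=4, slow++,fast++
slow=3 fast=8: a[fast]=5≠a[slow]=4 write a[4]=5, slow++,fast++
slow=4 fast=9: a[fast]=7≠a[slow]=5 write a[5]=7, slow++,fast++
slow=5 fast=10: a[fast]=7=a[slow] dup, fast++
slow=5 fast=11: a[fast]=8≠a[slow]=7 write a[6]=8, slow++,fast++
slow=6 fast=12: a[fast]=9≠a[slow]=8 write a[7]=9, slow++,fast++
slow=7 fast=13: a[fast]=10≠a[slow]=9 write a[8]=10, slow++,fast++
slow=8 fast=14: a[fast]=10=a[slow] dup, fast++
slow=8 fast=15: a[fast]=11≠a[slow]=10 write a[9]=11, slow++,fast++
slow=9 fast=16: a[fast]=12≠a[slow]=11 write a[10]=12, slow++,fast++
slow=10 fast=17: a[fast]=12=a[slow] dup, fast++
slow=10 fast=18: a[fast]=14≠a[slow]=12 write a[11]=14, slow++,fast++
slow=11 fast=19: a[fast]=14=a[slow] dup, fast++

length 11; prefix = [2, 3, 4, 5, 7, 8, 9, 10, 11, 12, 14]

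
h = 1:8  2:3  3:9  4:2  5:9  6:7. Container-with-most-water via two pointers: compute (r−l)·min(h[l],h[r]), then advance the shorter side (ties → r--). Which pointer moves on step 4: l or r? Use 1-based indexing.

[1,6] min(8,7)*5=35 best=35 * → r--
[1,5] min(8,9)*4=32 best=35 → l++
[2,5] min(3,9)*3=9 best=35 → l++
[3,5] min(9,9)*2=18 best=35 → r--

r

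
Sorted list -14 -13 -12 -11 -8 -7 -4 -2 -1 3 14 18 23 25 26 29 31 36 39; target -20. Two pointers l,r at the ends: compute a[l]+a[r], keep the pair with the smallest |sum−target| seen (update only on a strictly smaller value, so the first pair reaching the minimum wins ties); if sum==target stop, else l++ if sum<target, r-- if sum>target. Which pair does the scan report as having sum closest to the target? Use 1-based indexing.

pair (-13, -7) with sum -20 (|Δ|=0)

[1,19] -14+39=25 d=45 * → r--
[1,18] -14+36=22 d=42 * → r--
[1,17] -14+31=17 d=37 * → r--
[1,16] -14+29=15 d=35 * → r--
[1,15] -14+26=12 d=32 * → r--
[1,14] -14+25=11 d=31 * → r--
[1,13] -14+23=9 d=29 * → r--
[1,12] -14+18=4 d=24 * → r--
[1,11] -14+14=0 d=20 * → r--
[1,10] -14+3=-11 d=9 * → r--
[1,9] -14+-1=-15 d=5 * → r--
[1,8] -14+-2=-16 d=4 * → r--
[1,7] -14+-4=-18 d=2 * → r--
[1,6] -14+-7=-21 d=1 * → l++
[2,6] -13+-7=-20 d=0 * → stop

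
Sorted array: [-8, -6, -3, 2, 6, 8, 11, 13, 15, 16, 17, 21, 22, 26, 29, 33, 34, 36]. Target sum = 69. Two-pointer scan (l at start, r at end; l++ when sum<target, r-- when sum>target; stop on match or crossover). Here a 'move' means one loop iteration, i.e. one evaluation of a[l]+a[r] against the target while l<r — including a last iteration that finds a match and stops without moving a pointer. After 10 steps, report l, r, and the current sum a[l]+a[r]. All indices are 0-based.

l=0 r=17: -8+36=28 <69, l++
l=1 r=17: -6+36=30 <69, l++
l=2 r=17: -3+36=33 <69, l++
l=3 r=17: 2+36=38 <69, l++
l=4 r=17: 6+36=42 <69, l++
l=5 r=17: 8+36=44 <69, l++
l=6 r=17: 11+36=47 <69, l++
l=7 r=17: 13+36=49 <69, l++
l=8 r=17: 15+36=51 <69, l++
l=9 r=17: 16+36=52 <69, l++

l=10, r=17, sum=53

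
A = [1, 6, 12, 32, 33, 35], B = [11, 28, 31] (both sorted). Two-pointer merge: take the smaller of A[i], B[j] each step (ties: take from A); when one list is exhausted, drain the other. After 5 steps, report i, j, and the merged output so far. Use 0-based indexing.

i=3, j=2, merged so far=[1, 6, 11, 12, 28]

[i=0,j=0] A[i]=1<=B[j]=11 take 1 → i++
[i=1,j=0] A[i]=6<=B[j]=11 take 6 → i++
[i=2,j=0] A[i]=12>B[j]=11 take 11 → j++
[i=2,j=1] A[i]=12<=B[j]=28 take 12 → i++
[i=3,j=1] A[i]=32>B[j]=28 take 28 → j++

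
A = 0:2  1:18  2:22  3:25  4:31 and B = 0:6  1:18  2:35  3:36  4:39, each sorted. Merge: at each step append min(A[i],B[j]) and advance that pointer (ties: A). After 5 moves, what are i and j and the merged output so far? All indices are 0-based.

[i=0,j=0] A[i]=2<=B[j]=6 take 2 → i++
[i=1,j=0] A[i]=18>B[j]=6 take 6 → j++
[i=1,j=1] A[i]=18<=B[j]=18 take 18 → i++
[i=2,j=1] A[i]=22>B[j]=18 take 18 → j++
[i=2,j=2] A[i]=22<=B[j]=35 take 22 → i++

i=3, j=2, merged so far=[2, 6, 18, 18, 22]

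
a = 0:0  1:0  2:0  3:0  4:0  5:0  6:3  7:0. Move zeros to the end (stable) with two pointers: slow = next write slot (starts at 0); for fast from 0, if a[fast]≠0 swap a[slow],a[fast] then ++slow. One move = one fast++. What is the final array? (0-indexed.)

[3, 0, 0, 0, 0, 0, 0, 0]

slow=0 fast=0: a[fast]=0, fast++
slow=0 fast=1: a[fast]=0, fast++
slow=0 fast=2: a[fast]=0, fast++
slow=0 fast=3: a[fast]=0, fast++
slow=0 fast=4: a[fast]=0, fast++
slow=0 fast=5: a[fast]=0, fast++
slow=0 fast=6: a[fast]=3≠0 swap→a[0]=3, slow++,fast++
slow=1 fast=7: a[fast]=0, fast++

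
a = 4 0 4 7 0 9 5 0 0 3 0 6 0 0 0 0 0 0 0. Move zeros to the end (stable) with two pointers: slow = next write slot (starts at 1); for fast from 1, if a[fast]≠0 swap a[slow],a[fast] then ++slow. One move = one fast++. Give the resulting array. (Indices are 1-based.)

[4, 4, 7, 9, 5, 3, 6, 0, 0, 0, 0, 0, 0, 0, 0, 0, 0, 0, 0]

slow=1 fast=1: a[fast]=4≠0 swap→a[1]=4, slow++,fast++
slow=2 fast=2: a[fast]=0, fast++
slow=2 fast=3: a[fast]=4≠0 swap→a[2]=4, slow++,fast++
slow=3 fast=4: a[fast]=7≠0 swap→a[3]=7, slow++,fast++
slow=4 fast=5: a[fast]=0, fast++
slow=4 fast=6: a[fast]=9≠0 swap→a[4]=9, slow++,fast++
slow=5 fast=7: a[fast]=5≠0 swap→a[5]=5, slow++,fast++
slow=6 fast=8: a[fast]=0, fast++
slow=6 fast=9: a[fast]=0, fast++
slow=6 fast=10: a[fast]=3≠0 swap→a[6]=3, slow++,fast++
slow=7 fast=11: a[fast]=0, fast++
slow=7 fast=12: a[fast]=6≠0 swap→a[7]=6, slow++,fast++
slow=8 fast=13: a[fast]=0, fast++
slow=8 fast=14: a[fast]=0, fast++
slow=8 fast=15: a[fast]=0, fast++
slow=8 fast=16: a[fast]=0, fast++
slow=8 fast=17: a[fast]=0, fast++
slow=8 fast=18: a[fast]=0, fast++
slow=8 fast=19: a[fast]=0, fast++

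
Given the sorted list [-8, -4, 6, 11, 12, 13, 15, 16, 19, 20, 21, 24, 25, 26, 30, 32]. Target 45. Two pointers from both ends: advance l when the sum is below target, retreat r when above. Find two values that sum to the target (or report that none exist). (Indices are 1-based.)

(13, 32)

[1,16] -8+32=24 <45 → l++
[2,16] -4+32=28 <45 → l++
[3,16] 6+32=38 <45 → l++
[4,16] 11+32=43 <45 → l++
[5,16] 12+32=44 <45 → l++
[6,16] 13+32=45 → found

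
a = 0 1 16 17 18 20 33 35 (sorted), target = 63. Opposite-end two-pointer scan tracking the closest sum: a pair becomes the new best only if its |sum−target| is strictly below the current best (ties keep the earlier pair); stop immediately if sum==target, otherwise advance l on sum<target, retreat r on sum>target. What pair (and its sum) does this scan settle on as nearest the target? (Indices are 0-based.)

pair (33, 35) with sum 68 (|Δ|=5)

l=0 r=7: 0+35=35 d=28 *, l++
l=1 r=7: 1+35=36 d=27 *, l++
l=2 r=7: 16+35=51 d=12 *, l++
l=3 r=7: 17+35=52 d=11 *, l++
l=4 r=7: 18+35=53 d=10 *, l++
l=5 r=7: 20+35=55 d=8 *, l++
l=6 r=7: 33+35=68 d=5 *, r--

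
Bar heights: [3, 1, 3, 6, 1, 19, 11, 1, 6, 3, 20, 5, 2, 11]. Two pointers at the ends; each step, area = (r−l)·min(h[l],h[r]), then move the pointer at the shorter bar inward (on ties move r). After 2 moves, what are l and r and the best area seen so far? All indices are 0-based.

l=2, r=13, best area=39

[0,13] min(3,11)*13=39 best=39 * → l++
[1,13] min(1,11)*12=12 best=39 → l++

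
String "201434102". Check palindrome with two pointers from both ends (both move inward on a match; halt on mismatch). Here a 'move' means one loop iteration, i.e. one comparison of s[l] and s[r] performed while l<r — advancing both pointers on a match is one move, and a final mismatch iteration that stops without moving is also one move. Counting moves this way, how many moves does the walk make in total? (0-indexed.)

4 moves

[0,8] '2'=='2' → l++,r--
[1,7] '0'=='0' → l++,r--
[2,6] '1'=='1' → l++,r--
[3,5] '4'=='4' → l++,r--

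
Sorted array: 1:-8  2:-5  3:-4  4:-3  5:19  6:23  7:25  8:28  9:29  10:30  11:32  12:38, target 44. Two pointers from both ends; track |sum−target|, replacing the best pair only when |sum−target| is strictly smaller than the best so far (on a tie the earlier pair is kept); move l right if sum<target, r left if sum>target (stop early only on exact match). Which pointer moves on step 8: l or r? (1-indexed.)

[1,12] -8+38=30 d=14 * → l++
[2,12] -5+38=33 d=11 * → l++
[3,12] -4+38=34 d=10 * → l++
[4,12] -3+38=35 d=9 * → l++
[5,12] 19+38=57 d=13 → r--
[5,11] 19+32=51 d=7 * → r--
[5,10] 19+30=49 d=5 * → r--
[5,9] 19+29=48 d=4 * → r--

r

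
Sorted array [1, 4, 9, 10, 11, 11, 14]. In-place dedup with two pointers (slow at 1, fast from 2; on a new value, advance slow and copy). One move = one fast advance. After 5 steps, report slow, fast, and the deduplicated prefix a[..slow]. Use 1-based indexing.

slow=5, fast=7, prefix=[1, 4, 9, 10, 11]

(s=1,f=2) a[fast]=4≠a[slow]=1 write a[2]=4 → slow++,fast++
(s=2,f=3) a[fast]=9≠a[slow]=4 write a[3]=9 → slow++,fast++
(s=3,f=4) a[fast]=10≠a[slow]=9 write a[4]=10 → slow++,fast++
(s=4,f=5) a[fast]=11≠a[slow]=10 write a[5]=11 → slow++,fast++
(s=5,f=6) a[fast]=11=a[slow] dup → fast++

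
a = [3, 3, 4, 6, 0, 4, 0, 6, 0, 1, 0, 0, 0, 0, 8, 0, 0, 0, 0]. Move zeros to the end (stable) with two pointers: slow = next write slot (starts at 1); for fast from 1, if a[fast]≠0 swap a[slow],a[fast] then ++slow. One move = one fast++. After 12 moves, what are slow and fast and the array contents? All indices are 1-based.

slow=8, fast=13, a=[3, 3, 4, 6, 4, 6, 1, 0, 0, 0, 0, 0, 0, 0, 8, 0, 0, 0, 0]

(s=1,f=1) a[fast]=3≠0 swap→a[1]=3 → slow++,fast++
(s=2,f=2) a[fast]=3≠0 swap→a[2]=3 → slow++,fast++
(s=3,f=3) a[fast]=4≠0 swap→a[3]=4 → slow++,fast++
(s=4,f=4) a[fast]=6≠0 swap→a[4]=6 → slow++,fast++
(s=5,f=5) a[fast]=0 → fast++
(s=5,f=6) a[fast]=4≠0 swap→a[5]=4 → slow++,fast++
(s=6,f=7) a[fast]=0 → fast++
(s=6,f=8) a[fast]=6≠0 swap→a[6]=6 → slow++,fast++
(s=7,f=9) a[fast]=0 → fast++
(s=7,f=10) a[fast]=1≠0 swap→a[7]=1 → slow++,fast++
(s=8,f=11) a[fast]=0 → fast++
(s=8,f=12) a[fast]=0 → fast++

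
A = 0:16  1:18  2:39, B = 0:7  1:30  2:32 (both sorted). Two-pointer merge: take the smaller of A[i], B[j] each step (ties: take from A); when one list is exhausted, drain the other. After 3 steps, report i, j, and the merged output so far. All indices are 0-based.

i=2, j=1, merged so far=[7, 16, 18]

[i=0,j=0] A[i]=16>B[j]=7 take 7 → j++
[i=0,j=1] A[i]=16<=B[j]=30 take 16 → i++
[i=1,j=1] A[i]=18<=B[j]=30 take 18 → i++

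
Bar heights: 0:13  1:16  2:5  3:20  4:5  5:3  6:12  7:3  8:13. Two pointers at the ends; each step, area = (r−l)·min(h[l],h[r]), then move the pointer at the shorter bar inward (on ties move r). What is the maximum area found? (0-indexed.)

max area = 104

l=0 r=8: min(13,13)*8=104 best=104 *, r--
l=0 r=7: min(13,3)*7=21 best=104, r--
l=0 r=6: min(13,12)*6=72 best=104, r--
l=0 r=5: min(13,3)*5=15 best=104, r--
l=0 r=4: min(13,5)*4=20 best=104, r--
l=0 r=3: min(13,20)*3=39 best=104, l++
l=1 r=3: min(16,20)*2=32 best=104, l++
l=2 r=3: min(5,20)*1=5 best=104, l++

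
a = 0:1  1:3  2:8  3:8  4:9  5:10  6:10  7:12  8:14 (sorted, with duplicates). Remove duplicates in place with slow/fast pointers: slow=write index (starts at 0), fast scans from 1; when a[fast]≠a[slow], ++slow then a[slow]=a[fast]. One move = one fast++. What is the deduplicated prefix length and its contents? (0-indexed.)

length 7; prefix = [1, 3, 8, 9, 10, 12, 14]

slow=0 fast=1: a[fast]=3≠a[slow]=1 write a[1]=3, slow++,fast++
slow=1 fast=2: a[fast]=8≠a[slow]=3 write a[2]=8, slow++,fast++
slow=2 fast=3: a[fast]=8=a[slow] dup, fast++
slow=2 fast=4: a[fast]=9≠a[slow]=8 write a[3]=9, slow++,fast++
slow=3 fast=5: a[fast]=10≠a[slow]=9 write a[4]=10, slow++,fast++
slow=4 fast=6: a[fast]=10=a[slow] dup, fast++
slow=4 fast=7: a[fast]=12≠a[slow]=10 write a[5]=12, slow++,fast++
slow=5 fast=8: a[fast]=14≠a[slow]=12 write a[6]=14, slow++,fast++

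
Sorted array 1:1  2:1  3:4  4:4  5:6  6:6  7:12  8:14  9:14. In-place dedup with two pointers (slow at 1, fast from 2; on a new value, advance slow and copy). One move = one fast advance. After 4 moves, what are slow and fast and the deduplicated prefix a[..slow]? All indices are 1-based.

slow=1 fast=2: a[fast]=1=a[slow] dup, fast++
slow=1 fast=3: a[fast]=4≠a[slow]=1 write a[2]=4, slow++,fast++
slow=2 fast=4: a[fast]=4=a[slow] dup, fast++
slow=2 fast=5: a[fast]=6≠a[slow]=4 write a[3]=6, slow++,fast++

slow=3, fast=6, prefix=[1, 4, 6]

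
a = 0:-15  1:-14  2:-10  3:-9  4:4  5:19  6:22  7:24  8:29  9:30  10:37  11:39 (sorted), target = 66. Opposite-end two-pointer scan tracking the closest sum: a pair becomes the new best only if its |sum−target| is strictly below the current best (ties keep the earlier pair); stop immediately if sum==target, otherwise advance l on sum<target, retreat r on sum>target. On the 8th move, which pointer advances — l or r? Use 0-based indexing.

l=0 r=11: -15+39=24 d=42 *, l++
l=1 r=11: -14+39=25 d=41 *, l++
l=2 r=11: -10+39=29 d=37 *, l++
l=3 r=11: -9+39=30 d=36 *, l++
l=4 r=11: 4+39=43 d=23 *, l++
l=5 r=11: 19+39=58 d=8 *, l++
l=6 r=11: 22+39=61 d=5 *, l++
l=7 r=11: 24+39=63 d=3 *, l++

l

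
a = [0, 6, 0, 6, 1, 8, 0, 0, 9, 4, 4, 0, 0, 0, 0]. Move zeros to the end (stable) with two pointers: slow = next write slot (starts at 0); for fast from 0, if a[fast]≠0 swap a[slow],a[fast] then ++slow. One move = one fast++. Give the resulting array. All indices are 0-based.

(s=0,f=0) a[fast]=0 → fast++
(s=0,f=1) a[fast]=6≠0 swap→a[0]=6 → slow++,fast++
(s=1,f=2) a[fast]=0 → fast++
(s=1,f=3) a[fast]=6≠0 swap→a[1]=6 → slow++,fast++
(s=2,f=4) a[fast]=1≠0 swap→a[2]=1 → slow++,fast++
(s=3,f=5) a[fast]=8≠0 swap→a[3]=8 → slow++,fast++
(s=4,f=6) a[fast]=0 → fast++
(s=4,f=7) a[fast]=0 → fast++
(s=4,f=8) a[fast]=9≠0 swap→a[4]=9 → slow++,fast++
(s=5,f=9) a[fast]=4≠0 swap→a[5]=4 → slow++,fast++
(s=6,f=10) a[fast]=4≠0 swap→a[6]=4 → slow++,fast++
(s=7,f=11) a[fast]=0 → fast++
(s=7,f=12) a[fast]=0 → fast++
(s=7,f=13) a[fast]=0 → fast++
(s=7,f=14) a[fast]=0 → fast++

[6, 6, 1, 8, 9, 4, 4, 0, 0, 0, 0, 0, 0, 0, 0]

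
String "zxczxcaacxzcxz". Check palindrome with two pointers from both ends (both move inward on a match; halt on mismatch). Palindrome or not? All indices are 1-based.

l=1 r=14: 'z'=='z', l++,r--
l=2 r=13: 'x'=='x', l++,r--
l=3 r=12: 'c'=='c', l++,r--
l=4 r=11: 'z'=='z', l++,r--
l=5 r=10: 'x'=='x', l++,r--
l=6 r=9: 'c'=='c', l++,r--
l=7 r=8: 'a'=='a', l++,r--

palindrome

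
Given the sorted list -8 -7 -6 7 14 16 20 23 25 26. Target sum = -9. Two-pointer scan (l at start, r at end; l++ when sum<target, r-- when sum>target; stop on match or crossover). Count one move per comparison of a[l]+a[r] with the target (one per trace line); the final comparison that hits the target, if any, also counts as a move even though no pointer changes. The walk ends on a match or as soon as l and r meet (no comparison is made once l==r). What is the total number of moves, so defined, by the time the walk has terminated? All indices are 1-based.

l=1 r=10: -8+26=18 >-9, r--
l=1 r=9: -8+25=17 >-9, r--
l=1 r=8: -8+23=15 >-9, r--
l=1 r=7: -8+20=12 >-9, r--
l=1 r=6: -8+16=8 >-9, r--
l=1 r=5: -8+14=6 >-9, r--
l=1 r=4: -8+7=-1 >-9, r--
l=1 r=3: -8+-6=-14 <-9, l++
l=2 r=3: -7+-6=-13 <-9, l++

9 moves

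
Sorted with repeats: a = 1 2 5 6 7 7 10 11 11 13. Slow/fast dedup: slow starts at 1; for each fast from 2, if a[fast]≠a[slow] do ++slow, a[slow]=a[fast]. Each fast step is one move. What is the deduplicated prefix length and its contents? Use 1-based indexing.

length 8; prefix = [1, 2, 5, 6, 7, 10, 11, 13]

slow=1 fast=2: a[fast]=2≠a[slow]=1 write a[2]=2, slow++,fast++
slow=2 fast=3: a[fast]=5≠a[slow]=2 write a[3]=5, slow++,fast++
slow=3 fast=4: a[fast]=6≠a[slow]=5 write a[4]=6, slow++,fast++
slow=4 fast=5: a[fast]=7≠a[slow]=6 write a[5]=7, slow++,fast++
slow=5 fast=6: a[fast]=7=a[slow] dup, fast++
slow=5 fast=7: a[fast]=10≠a[slow]=7 write a[6]=10, slow++,fast++
slow=6 fast=8: a[fast]=11≠a[slow]=10 write a[7]=11, slow++,fast++
slow=7 fast=9: a[fast]=11=a[slow] dup, fast++
slow=7 fast=10: a[fast]=13≠a[slow]=11 write a[8]=13, slow++,fast++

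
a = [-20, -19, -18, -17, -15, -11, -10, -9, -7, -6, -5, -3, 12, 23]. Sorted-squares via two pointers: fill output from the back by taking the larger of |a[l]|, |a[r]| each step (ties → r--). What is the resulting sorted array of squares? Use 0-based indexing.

[9, 25, 36, 49, 81, 100, 121, 144, 225, 289, 324, 361, 400, 529]

[0,13] |-20|<=|23| out[13]=529 → r--
[0,12] |-20|>|12| out[12]=400 → l++
[1,12] |-19|>|12| out[11]=361 → l++
[2,12] |-18|>|12| out[10]=324 → l++
[3,12] |-17|>|12| out[9]=289 → l++
[4,12] |-15|>|12| out[8]=225 → l++
[5,12] |-11|<=|12| out[7]=144 → r--
[5,11] |-11|>|-3| out[6]=121 → l++
[6,11] |-10|>|-3| out[5]=100 → l++
[7,11] |-9|>|-3| out[4]=81 → l++
[8,11] |-7|>|-3| out[3]=49 → l++
[9,11] |-6|>|-3| out[2]=36 → l++
[10,11] |-5|>|-3| out[1]=25 → l++
[11,11] |-3|<=|-3| out[0]=9 → r--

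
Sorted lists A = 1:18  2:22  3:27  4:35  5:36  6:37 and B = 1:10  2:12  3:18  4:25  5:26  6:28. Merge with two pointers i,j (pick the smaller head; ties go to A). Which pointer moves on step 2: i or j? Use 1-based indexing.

[i=1,j=1] A[i]=18>B[j]=10 take 10 → j++
[i=1,j=2] A[i]=18>B[j]=12 take 12 → j++

j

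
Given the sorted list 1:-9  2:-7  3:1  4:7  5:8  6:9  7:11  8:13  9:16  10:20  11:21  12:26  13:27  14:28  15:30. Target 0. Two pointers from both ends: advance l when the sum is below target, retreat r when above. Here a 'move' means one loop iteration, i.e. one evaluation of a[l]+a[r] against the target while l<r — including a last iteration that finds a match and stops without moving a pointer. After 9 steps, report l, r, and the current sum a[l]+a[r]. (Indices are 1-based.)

l=1 r=15: -9+30=21 >0, r--
l=1 r=14: -9+28=19 >0, r--
l=1 r=13: -9+27=18 >0, r--
l=1 r=12: -9+26=17 >0, r--
l=1 r=11: -9+21=12 >0, r--
l=1 r=10: -9+20=11 >0, r--
l=1 r=9: -9+16=7 >0, r--
l=1 r=8: -9+13=4 >0, r--
l=1 r=7: -9+11=2 >0, r--

l=1, r=6, sum=0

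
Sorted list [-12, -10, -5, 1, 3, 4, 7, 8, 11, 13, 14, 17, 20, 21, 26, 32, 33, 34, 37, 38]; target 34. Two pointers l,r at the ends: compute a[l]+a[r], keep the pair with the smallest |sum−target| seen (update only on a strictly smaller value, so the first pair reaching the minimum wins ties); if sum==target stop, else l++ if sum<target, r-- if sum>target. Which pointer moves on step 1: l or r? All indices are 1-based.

l

l=1 r=20: -12+38=26 d=8 *, l++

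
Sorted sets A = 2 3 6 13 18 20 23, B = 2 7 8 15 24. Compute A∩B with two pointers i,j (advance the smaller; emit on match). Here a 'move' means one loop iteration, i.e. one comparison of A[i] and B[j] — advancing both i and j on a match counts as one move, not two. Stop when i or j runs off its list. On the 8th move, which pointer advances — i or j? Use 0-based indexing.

i

i=0 j=0: 2==2 emit, i++,j++
i=1 j=1: 3<7, i++
i=2 j=1: 6<7, i++
i=3 j=1: 13>7, j++
i=3 j=2: 13>8, j++
i=3 j=3: 13<15, i++
i=4 j=3: 18>15, j++
i=4 j=4: 18<24, i++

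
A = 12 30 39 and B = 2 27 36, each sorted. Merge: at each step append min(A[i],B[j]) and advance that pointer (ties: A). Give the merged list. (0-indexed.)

[2, 12, 27, 30, 36, 39]

[i=0,j=0] A[i]=12>B[j]=2 take 2 → j++
[i=0,j=1] A[i]=12<=B[j]=27 take 12 → i++
[i=1,j=1] A[i]=30>B[j]=27 take 27 → j++
[i=1,j=2] A[i]=30<=B[j]=36 take 30 → i++
[i=2,j=2] A[i]=39>B[j]=36 take 36 → j++
[i=2,j=3] B done, take A[i]=39 → i++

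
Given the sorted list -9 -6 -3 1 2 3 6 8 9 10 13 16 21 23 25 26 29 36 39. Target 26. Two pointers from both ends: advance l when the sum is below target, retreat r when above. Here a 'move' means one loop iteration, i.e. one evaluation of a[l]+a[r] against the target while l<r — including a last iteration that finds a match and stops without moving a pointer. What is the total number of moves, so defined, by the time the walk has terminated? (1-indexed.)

l=1 r=19: -9+39=30 >26, r--
l=1 r=18: -9+36=27 >26, r--
l=1 r=17: -9+29=20 <26, l++
l=2 r=17: -6+29=23 <26, l++
l=3 r=17: -3+29=26, found

5 moves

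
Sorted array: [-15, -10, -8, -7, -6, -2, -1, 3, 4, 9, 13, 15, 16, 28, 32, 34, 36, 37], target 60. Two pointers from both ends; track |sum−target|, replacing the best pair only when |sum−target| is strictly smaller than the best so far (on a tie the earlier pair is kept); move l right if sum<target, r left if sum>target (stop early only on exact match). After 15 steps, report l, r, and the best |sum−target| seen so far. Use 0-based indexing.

l=13, r=15, best |Δ|=4

[0,17] -15+37=22 d=38 * → l++
[1,17] -10+37=27 d=33 * → l++
[2,17] -8+37=29 d=31 * → l++
[3,17] -7+37=30 d=30 * → l++
[4,17] -6+37=31 d=29 * → l++
[5,17] -2+37=35 d=25 * → l++
[6,17] -1+37=36 d=24 * → l++
[7,17] 3+37=40 d=20 * → l++
[8,17] 4+37=41 d=19 * → l++
[9,17] 9+37=46 d=14 * → l++
[10,17] 13+37=50 d=10 * → l++
[11,17] 15+37=52 d=8 * → l++
[12,17] 16+37=53 d=7 * → l++
[13,17] 28+37=65 d=5 * → r--
[13,16] 28+36=64 d=4 * → r--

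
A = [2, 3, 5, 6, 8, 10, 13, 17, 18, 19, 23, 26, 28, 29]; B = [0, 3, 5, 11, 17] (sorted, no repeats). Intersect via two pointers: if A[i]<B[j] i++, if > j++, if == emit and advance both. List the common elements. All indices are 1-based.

intersection = [3, 5, 17]

[i=1,j=1] 2>0 → j++
[i=1,j=2] 2<3 → i++
[i=2,j=2] 3==3 emit → i++,j++
[i=3,j=3] 5==5 emit → i++,j++
[i=4,j=4] 6<11 → i++
[i=5,j=4] 8<11 → i++
[i=6,j=4] 10<11 → i++
[i=7,j=4] 13>11 → j++
[i=7,j=5] 13<17 → i++
[i=8,j=5] 17==17 emit → i++,j++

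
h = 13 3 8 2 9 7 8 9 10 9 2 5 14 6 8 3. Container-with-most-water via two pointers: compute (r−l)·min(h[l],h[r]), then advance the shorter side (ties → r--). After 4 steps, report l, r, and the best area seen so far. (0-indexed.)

l=1, r=12, best area=156

[0,15] min(13,3)*15=45 best=45 * → r--
[0,14] min(13,8)*14=112 best=112 * → r--
[0,13] min(13,6)*13=78 best=112 → r--
[0,12] min(13,14)*12=156 best=156 * → l++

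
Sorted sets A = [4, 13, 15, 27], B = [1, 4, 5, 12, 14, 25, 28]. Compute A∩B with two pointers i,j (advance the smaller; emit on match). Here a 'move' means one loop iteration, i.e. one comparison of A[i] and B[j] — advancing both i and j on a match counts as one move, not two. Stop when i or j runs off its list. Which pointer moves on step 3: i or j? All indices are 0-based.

[i=0,j=0] 4>1 → j++
[i=0,j=1] 4==4 emit → i++,j++
[i=1,j=2] 13>5 → j++

j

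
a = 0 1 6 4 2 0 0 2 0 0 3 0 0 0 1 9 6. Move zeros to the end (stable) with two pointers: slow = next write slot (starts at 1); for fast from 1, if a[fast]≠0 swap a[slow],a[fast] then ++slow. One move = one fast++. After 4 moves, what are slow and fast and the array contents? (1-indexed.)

slow=4, fast=5, a=[1, 6, 4, 0, 2, 0, 0, 2, 0, 0, 3, 0, 0, 0, 1, 9, 6]

slow=1 fast=1: a[fast]=0, fast++
slow=1 fast=2: a[fast]=1≠0 swap→a[1]=1, slow++,fast++
slow=2 fast=3: a[fast]=6≠0 swap→a[2]=6, slow++,fast++
slow=3 fast=4: a[fast]=4≠0 swap→a[3]=4, slow++,fast++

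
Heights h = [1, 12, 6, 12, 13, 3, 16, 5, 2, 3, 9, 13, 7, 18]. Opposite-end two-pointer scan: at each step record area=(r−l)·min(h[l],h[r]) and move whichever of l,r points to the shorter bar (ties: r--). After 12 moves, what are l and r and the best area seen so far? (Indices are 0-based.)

[0,13] min(1,18)*13=13 best=13 * → l++
[1,13] min(12,18)*12=144 best=144 * → l++
[2,13] min(6,18)*11=66 best=144 → l++
[3,13] min(12,18)*10=120 best=144 → l++
[4,13] min(13,18)*9=117 best=144 → l++
[5,13] min(3,18)*8=24 best=144 → l++
[6,13] min(16,18)*7=112 best=144 → l++
[7,13] min(5,18)*6=30 best=144 → l++
[8,13] min(2,18)*5=10 best=144 → l++
[9,13] min(3,18)*4=12 best=144 → l++
[10,13] min(9,18)*3=27 best=144 → l++
[11,13] min(13,18)*2=26 best=144 → l++

l=12, r=13, best area=144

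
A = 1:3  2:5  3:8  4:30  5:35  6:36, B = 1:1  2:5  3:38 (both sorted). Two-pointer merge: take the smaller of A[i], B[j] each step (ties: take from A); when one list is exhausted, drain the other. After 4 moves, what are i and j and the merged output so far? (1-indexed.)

i=1 j=1: A[i]=3>B[j]=1 take 1, j++
i=1 j=2: A[i]=3<=B[j]=5 take 3, i++
i=2 j=2: A[i]=5<=B[j]=5 take 5, i++
i=3 j=2: A[i]=8>B[j]=5 take 5, j++

i=3, j=3, merged so far=[1, 3, 5, 5]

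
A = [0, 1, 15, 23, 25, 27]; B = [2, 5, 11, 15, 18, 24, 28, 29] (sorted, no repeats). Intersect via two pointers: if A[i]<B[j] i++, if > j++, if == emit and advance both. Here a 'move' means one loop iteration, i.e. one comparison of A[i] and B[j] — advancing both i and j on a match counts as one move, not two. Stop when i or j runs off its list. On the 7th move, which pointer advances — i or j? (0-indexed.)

j

i=0 j=0: 0<2, i++
i=1 j=0: 1<2, i++
i=2 j=0: 15>2, j++
i=2 j=1: 15>5, j++
i=2 j=2: 15>11, j++
i=2 j=3: 15==15 emit, i++,j++
i=3 j=4: 23>18, j++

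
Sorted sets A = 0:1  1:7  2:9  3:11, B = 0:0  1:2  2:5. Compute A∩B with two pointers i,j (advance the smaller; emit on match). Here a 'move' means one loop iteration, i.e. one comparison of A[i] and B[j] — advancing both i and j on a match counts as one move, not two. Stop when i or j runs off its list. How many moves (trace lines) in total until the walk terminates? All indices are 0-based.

4 moves

i=0 j=0: 1>0, j++
i=0 j=1: 1<2, i++
i=1 j=1: 7>2, j++
i=1 j=2: 7>5, j++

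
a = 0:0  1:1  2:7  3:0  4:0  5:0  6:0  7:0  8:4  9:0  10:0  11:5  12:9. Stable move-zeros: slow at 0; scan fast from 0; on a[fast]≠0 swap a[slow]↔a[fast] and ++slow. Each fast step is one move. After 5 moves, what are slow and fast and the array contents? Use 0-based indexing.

slow=2, fast=5, a=[1, 7, 0, 0, 0, 0, 0, 0, 4, 0, 0, 5, 9]

(s=0,f=0) a[fast]=0 → fast++
(s=0,f=1) a[fast]=1≠0 swap→a[0]=1 → slow++,fast++
(s=1,f=2) a[fast]=7≠0 swap→a[1]=7 → slow++,fast++
(s=2,f=3) a[fast]=0 → fast++
(s=2,f=4) a[fast]=0 → fast++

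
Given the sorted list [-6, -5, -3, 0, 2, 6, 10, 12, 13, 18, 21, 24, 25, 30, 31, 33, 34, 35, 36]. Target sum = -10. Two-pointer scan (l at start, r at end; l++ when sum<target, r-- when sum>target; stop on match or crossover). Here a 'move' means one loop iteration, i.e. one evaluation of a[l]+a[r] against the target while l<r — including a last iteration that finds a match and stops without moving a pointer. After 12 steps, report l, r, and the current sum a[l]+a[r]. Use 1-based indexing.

l=1, r=7, sum=4

l=1 r=19: -6+36=30 >-10, r--
l=1 r=18: -6+35=29 >-10, r--
l=1 r=17: -6+34=28 >-10, r--
l=1 r=16: -6+33=27 >-10, r--
l=1 r=15: -6+31=25 >-10, r--
l=1 r=14: -6+30=24 >-10, r--
l=1 r=13: -6+25=19 >-10, r--
l=1 r=12: -6+24=18 >-10, r--
l=1 r=11: -6+21=15 >-10, r--
l=1 r=10: -6+18=12 >-10, r--
l=1 r=9: -6+13=7 >-10, r--
l=1 r=8: -6+12=6 >-10, r--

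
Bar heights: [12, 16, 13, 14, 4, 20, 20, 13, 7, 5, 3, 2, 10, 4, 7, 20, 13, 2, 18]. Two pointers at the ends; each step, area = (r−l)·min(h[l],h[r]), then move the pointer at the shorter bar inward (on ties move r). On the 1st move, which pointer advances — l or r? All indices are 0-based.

l=0 r=18: min(12,18)*18=216 best=216 *, l++

l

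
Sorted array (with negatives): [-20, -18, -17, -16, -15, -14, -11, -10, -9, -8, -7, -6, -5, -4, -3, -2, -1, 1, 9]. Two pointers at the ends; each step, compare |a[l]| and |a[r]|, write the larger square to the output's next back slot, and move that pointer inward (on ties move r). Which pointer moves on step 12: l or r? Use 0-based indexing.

l

l=0 r=18: |-20|>|9| out[18]=400, l++
l=1 r=18: |-18|>|9| out[17]=324, l++
l=2 r=18: |-17|>|9| out[16]=289, l++
l=3 r=18: |-16|>|9| out[15]=256, l++
l=4 r=18: |-15|>|9| out[14]=225, l++
l=5 r=18: |-14|>|9| out[13]=196, l++
l=6 r=18: |-11|>|9| out[12]=121, l++
l=7 r=18: |-10|>|9| out[11]=100, l++
l=8 r=18: |-9|<=|9| out[10]=81, r--
l=8 r=17: |-9|>|1| out[9]=81, l++
l=9 r=17: |-8|>|1| out[8]=64, l++
l=10 r=17: |-7|>|1| out[7]=49, l++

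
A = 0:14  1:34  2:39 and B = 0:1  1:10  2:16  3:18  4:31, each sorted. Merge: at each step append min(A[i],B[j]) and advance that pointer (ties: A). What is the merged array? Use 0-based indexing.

[1, 10, 14, 16, 18, 31, 34, 39]

[i=0,j=0] A[i]=14>B[j]=1 take 1 → j++
[i=0,j=1] A[i]=14>B[j]=10 take 10 → j++
[i=0,j=2] A[i]=14<=B[j]=16 take 14 → i++
[i=1,j=2] A[i]=34>B[j]=16 take 16 → j++
[i=1,j=3] A[i]=34>B[j]=18 take 18 → j++
[i=1,j=4] A[i]=34>B[j]=31 take 31 → j++
[i=1,j=5] B done, take A[i]=34 → i++
[i=2,j=5] B done, take A[i]=39 → i++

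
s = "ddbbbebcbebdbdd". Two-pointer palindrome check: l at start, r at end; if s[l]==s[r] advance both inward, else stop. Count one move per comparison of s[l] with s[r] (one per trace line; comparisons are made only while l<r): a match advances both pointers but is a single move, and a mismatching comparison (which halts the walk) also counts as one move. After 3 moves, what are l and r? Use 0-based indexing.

l=0 r=14: 'd'=='d', l++,r--
l=1 r=13: 'd'=='d', l++,r--
l=2 r=12: 'b'=='b', l++,r--

l=3, r=11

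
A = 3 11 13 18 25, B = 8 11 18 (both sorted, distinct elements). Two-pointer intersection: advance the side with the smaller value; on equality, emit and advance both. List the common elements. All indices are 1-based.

[i=1,j=1] 3<8 → i++
[i=2,j=1] 11>8 → j++
[i=2,j=2] 11==11 emit → i++,j++
[i=3,j=3] 13<18 → i++
[i=4,j=3] 18==18 emit → i++,j++

intersection = [11, 18]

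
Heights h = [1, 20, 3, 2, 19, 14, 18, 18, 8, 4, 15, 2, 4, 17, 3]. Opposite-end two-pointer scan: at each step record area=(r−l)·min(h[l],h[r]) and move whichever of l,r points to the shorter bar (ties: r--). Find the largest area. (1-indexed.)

max area = 204

l=1 r=15: min(1,3)*14=14 best=14 *, l++
l=2 r=15: min(20,3)*13=39 best=39 *, r--
l=2 r=14: min(20,17)*12=204 best=204 *, r--
l=2 r=13: min(20,4)*11=44 best=204, r--
l=2 r=12: min(20,2)*10=20 best=204, r--
l=2 r=11: min(20,15)*9=135 best=204, r--
l=2 r=10: min(20,4)*8=32 best=204, r--
l=2 r=9: min(20,8)*7=56 best=204, r--
l=2 r=8: min(20,18)*6=108 best=204, r--
l=2 r=7: min(20,18)*5=90 best=204, r--
l=2 r=6: min(20,14)*4=56 best=204, r--
l=2 r=5: min(20,19)*3=57 best=204, r--
l=2 r=4: min(20,2)*2=4 best=204, r--
l=2 r=3: min(20,3)*1=3 best=204, r--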